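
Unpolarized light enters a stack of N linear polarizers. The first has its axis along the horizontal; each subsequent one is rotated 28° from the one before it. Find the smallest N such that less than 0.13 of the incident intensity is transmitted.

First polarizer halves the unpolarized light: factor 1/2.
Each further stage multiplies by cos²(28°) = 0.7796.
After N polarizers: T = 0.5·0.7796^(N−1). Require T < 0.13 ⇒ N−1 > ln(0.13/0.5)/ln(0.7796) = 5.41, so N−1 ≥ 6 and N = 7.
Check: N=7 gives T = 0.1123 < 0.13; N=6 gives T = 0.144.

N = 7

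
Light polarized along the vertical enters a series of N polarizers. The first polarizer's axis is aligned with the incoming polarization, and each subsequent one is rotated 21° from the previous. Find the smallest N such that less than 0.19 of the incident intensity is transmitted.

N = 14

First polarizer is aligned with the polarization: full transmission.
Each further stage multiplies by cos²(21°) = 0.8716.
After N polarizers: T = 0.8716^(N−1). Require T < 0.19 ⇒ N−1 > ln(0.19)/ln(0.8716) = 12.08, so N−1 ≥ 13 and N = 14.
Check: N=14 gives T = 0.1675 < 0.19; N=13 gives T = 0.1922.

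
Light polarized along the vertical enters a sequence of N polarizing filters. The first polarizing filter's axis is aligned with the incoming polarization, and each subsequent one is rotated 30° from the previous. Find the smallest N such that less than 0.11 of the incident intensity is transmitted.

N = 9

First polarizer is aligned with the polarization: full transmission.
Each further stage multiplies by cos²(30°) = 0.75.
After N polarizers: T = 0.75^(N−1). Require T < 0.11 ⇒ N−1 > ln(0.11)/ln(0.75) = 7.67, so N−1 ≥ 8 and N = 9.
Check: N=9 gives T = 0.1001 < 0.11; N=8 gives T = 0.1335.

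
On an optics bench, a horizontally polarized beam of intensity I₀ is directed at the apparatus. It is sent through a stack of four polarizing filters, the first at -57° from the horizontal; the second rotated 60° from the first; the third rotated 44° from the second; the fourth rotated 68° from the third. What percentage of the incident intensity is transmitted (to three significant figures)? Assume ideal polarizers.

≈ 0.538%

By Malus's law, I₁ = I₀ cos²(-57° − 0°) = I₀ cos²(57°) = 0.2966 I₀.
I₂ = I₁ cos²(60°) = 0.2966 · 0.25 I₀ = 0.07416 I₀.
I₃ = I₂ cos²(44°) = 0.07416 · 0.5174 I₀ = 0.03837 I₀.
I₄ = I₃ cos²(68°) = 0.03837 · 0.1403 I₀ = 0.005385 I₀.
That is 0.5385% of the incident intensity.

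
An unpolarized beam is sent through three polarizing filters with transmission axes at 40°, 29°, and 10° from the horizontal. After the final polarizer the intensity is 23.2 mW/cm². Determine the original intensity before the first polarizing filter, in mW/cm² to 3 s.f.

I₀ ≈ 53.9 mW/cm²

Unpolarized light through the first polarizer → I₁ = ½ I₀, now polarized at 40°.
I₂ = I₁ cos²(29° − 40°) = 0.5 I₀ · cos²(11°) = 0.4818 I₀.
I₃ = I₂ cos²(10° − 29°) = 0.4818 I₀ · cos²(19°) = 0.4307 I₀.
So 23.2 mW/cm² = 0.4307 I₀, giving I₀ = 23.2/0.4307 = 53.86 mW/cm².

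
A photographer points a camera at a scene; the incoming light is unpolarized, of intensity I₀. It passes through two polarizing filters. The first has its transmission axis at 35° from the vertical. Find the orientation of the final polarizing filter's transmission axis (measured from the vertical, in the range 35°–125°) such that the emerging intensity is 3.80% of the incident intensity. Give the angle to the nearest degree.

Unpolarized light through the first polarizer → I₁ = ½ I₀, now polarized at 35°.
Need I₂/I₀ = 0.038, so cos²(θ − 35°) = 0.038 / 0.5 = 0.076.
θ − 35° = arccos(√0.076) = 74.0°, giving θ ≈ 35 + 74.0 = 109.0°.

θ ≈ 109°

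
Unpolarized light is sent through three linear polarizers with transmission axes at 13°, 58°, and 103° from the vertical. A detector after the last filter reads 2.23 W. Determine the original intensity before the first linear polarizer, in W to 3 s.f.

Unpolarized light through the first polarizer → I₁ = ½ I₀, now polarized at 13°.
I₂ = I₁ cos²(58° − 13°) = 0.5 I₀ · cos²(45°) = 0.25 I₀.
I₃ = I₂ cos²(103° − 58°) = 0.25 I₀ · cos²(45°) = 0.125 I₀.
So 2.23 W = 0.125 I₀, giving I₀ = 2.23/0.125 = 17.84 W.

I₀ ≈ 17.8 W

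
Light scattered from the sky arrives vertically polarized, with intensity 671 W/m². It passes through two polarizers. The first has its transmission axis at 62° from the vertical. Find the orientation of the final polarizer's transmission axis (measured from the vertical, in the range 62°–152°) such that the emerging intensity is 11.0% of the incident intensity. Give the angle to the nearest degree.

θ ≈ 107°

By Malus's law, I₁ = I₀ cos²(62° − 0°) = I₀ cos²(62°) = 0.2204 I₀.
Need I₂/I₀ = 0.11, so cos²(θ − 62°) = 0.11 / 0.2204 = 0.4991.
θ − 62° = arccos(√0.4991) = 45.1°, giving θ ≈ 62 + 45.1 = 107.1°.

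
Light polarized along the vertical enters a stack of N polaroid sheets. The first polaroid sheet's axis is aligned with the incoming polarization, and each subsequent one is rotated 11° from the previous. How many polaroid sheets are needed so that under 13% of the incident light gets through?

First polarizer is aligned with the polarization: full transmission.
Each further stage multiplies by cos²(11°) = 0.9636.
After N polarizers: T = 0.9636^(N−1). Require T < 0.13 ⇒ N−1 > ln(0.13)/ln(0.9636) = 55.01, so N−1 ≥ 56 and N = 57.
Check: N=57 gives T = 0.1253 < 0.13; N=56 gives T = 0.1301.

N = 57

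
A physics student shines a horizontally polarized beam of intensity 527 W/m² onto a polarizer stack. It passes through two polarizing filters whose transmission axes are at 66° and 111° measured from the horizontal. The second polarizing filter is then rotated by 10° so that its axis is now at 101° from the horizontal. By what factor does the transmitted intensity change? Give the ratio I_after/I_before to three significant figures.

I_new/I_old ≈ 1.34

Before rotation:
I₁ = I₀ cos²(66° − 0°) = I₀ cos²(66°) = 0.1654 I₀.
I₂ = I₁ cos²(111° − 66°) = 0.1654 I₀ · cos²(45°) = 0.08272 I₀.
After rotation:
I₁ = I₀ cos²(66° − 0°) = I₀ cos²(66°) = 0.1654 I₀.
I₂ = I₁ cos²(101° − 66°) = 0.1654 I₀ · cos²(35°) = 0.111 I₀.
Ratio = 0.111 / 0.08272 = 1.342.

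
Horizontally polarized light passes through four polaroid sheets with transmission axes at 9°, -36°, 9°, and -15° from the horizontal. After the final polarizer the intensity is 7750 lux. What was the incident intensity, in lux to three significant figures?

I₀ ≈ 3.81e4 lux

I₁ = I₀ cos²(9° − 0°) = I₀ cos²(9°) = 0.9755 I₀.
I₂ = I₁ cos²(-36° − 9°) = 0.9755 I₀ · cos²(45°) = 0.4878 I₀.
I₃ = I₂ cos²(9° + 36°) = 0.4878 I₀ · cos²(45°) = 0.2439 I₀.
I₄ = I₃ cos²(-15° − 9°) = 0.2439 I₀ · cos²(24°) = 0.2035 I₀.
So 7750 lux = 0.2035 I₀, giving I₀ = 7750/0.2035 = 3.808e+04 lux.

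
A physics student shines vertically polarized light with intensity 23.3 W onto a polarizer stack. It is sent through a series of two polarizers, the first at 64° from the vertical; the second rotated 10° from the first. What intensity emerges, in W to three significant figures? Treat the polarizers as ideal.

I₁ = 23.3 W · cos²(64°) = 4.478 W.
I₂ = I₁ · cos²(10°) = 4.478 · 0.9698 = 4.343 W.

I ≈ 4.34 W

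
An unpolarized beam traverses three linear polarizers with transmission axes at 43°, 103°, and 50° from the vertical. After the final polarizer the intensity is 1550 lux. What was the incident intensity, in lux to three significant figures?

I₀ ≈ 3.42e4 lux

Unpolarized light through the first polarizer → I₁ = ½ I₀, now polarized at 43°.
I₂ = I₁ cos²(103° − 43°) = 0.5 I₀ · cos²(60°) = 0.125 I₀.
I₃ = I₂ cos²(50° − 103°) = 0.125 I₀ · cos²(53°) = 0.04527 I₀.
So 1550 lux = 0.04527 I₀, giving I₀ = 1550/0.04527 = 3.424e+04 lux.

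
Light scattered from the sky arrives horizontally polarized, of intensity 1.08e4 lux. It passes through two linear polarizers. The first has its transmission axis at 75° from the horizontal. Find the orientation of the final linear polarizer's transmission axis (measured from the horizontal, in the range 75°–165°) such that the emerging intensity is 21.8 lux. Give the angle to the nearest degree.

θ ≈ 155°

I₁ = I₀ cos²(75° − 0°) = I₀ cos²(75°) = 0.06699 I₀.
Target fraction: 21.8 / 1.08e4 lux = 0.002019 of I₀.
Need I₂/I₀ = 0.002019, so cos²(θ − 75°) = 0.002019 / 0.06699 = 0.03013.
θ − 75° = arccos(√0.03013) = 80.0°, giving θ ≈ 75 + 80.0 = 155.0°.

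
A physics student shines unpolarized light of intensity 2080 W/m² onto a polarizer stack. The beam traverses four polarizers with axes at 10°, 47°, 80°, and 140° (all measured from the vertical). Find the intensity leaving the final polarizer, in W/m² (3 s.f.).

I ≈ 117 W/m²

Unpolarized light through the first polarizer → I₁ = 2080 W/m²/2 = 1040 W/m², polarized at 10°.
I₂ = I₁ · cos²(37°) = 1040 · 0.6378 = 663.3 W/m².
I₃ = I₂ · cos²(33°) = 663.3 · 0.7034 = 466.6 W/m².
I₄ = I₃ · cos²(60°) = 466.6 · 0.25 = 116.6 W/m².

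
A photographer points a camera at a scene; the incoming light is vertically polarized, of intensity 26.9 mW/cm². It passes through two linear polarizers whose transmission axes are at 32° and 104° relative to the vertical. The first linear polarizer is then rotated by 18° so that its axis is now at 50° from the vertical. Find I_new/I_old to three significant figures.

Before rotation:
I₁ = I₀ cos²(32° − 0°) = I₀ cos²(32°) = 0.7192 I₀.
I₂ = I₁ cos²(104° − 32°) = 0.7192 I₀ · cos²(72°) = 0.06868 I₀.
After rotation:
I₁ = I₀ cos²(50° − 0°) = I₀ cos²(50°) = 0.4132 I₀.
I₂ = I₁ cos²(104° − 50°) = 0.4132 I₀ · cos²(54°) = 0.1427 I₀.
Ratio = 0.1427 / 0.06868 = 2.079.

I_new/I_old ≈ 2.08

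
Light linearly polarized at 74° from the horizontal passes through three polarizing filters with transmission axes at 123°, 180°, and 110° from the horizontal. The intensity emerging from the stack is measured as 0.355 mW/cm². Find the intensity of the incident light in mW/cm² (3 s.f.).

I₁ = I₀ cos²(123° − 74°) = I₀ cos²(49°) = 0.4304 I₀.
I₂ = I₁ cos²(180° − 123°) = 0.4304 I₀ · cos²(57°) = 0.1277 I₀.
I₃ = I₂ cos²(110° − 180°) = 0.1277 I₀ · cos²(70°) = 0.01494 I₀.
So 0.355 mW/cm² = 0.01494 I₀, giving I₀ = 0.355/0.01494 = 23.77 mW/cm².

I₀ ≈ 23.8 mW/cm²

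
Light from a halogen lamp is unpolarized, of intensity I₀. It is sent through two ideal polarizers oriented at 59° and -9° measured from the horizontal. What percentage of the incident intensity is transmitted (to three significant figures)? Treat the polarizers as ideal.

Unpolarized light through the first polarizer → I₁ = ½ I₀, now polarized at 59°.
I₂ = I₁ cos²(-9° − 59°) = 0.5 I₀ · cos²(68°) = 0.07017 I₀.
That is 7.017% of the incident intensity.

≈ 7.02%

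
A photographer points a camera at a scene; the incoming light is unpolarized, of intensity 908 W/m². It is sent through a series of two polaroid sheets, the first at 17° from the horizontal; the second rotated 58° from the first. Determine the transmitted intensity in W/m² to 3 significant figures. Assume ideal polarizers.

Unpolarized light through the first polarizer → I₁ = 908 W/m²/2 = 454 W/m², polarized at 17°.
I₂ = I₁ · cos²(58°) = 454 · 0.2808 = 127.5 W/m².

I ≈ 127 W/m²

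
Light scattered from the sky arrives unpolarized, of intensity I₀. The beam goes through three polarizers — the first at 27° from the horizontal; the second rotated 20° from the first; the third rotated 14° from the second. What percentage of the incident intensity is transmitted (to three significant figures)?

≈ 41.6%

Unpolarized light through the first polarizer → I₁ = ½ I₀, now polarized at 27°.
I₂ = I₁ cos²(20°) = 0.5 · 0.883 I₀ = 0.4415 I₀.
I₃ = I₂ cos²(14°) = 0.4415 · 0.9415 I₀ = 0.4157 I₀.
That is 41.57% of the incident intensity.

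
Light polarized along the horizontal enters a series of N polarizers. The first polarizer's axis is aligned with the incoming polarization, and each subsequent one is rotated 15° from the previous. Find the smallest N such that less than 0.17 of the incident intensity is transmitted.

N = 27

First polarizer is aligned with the polarization: full transmission.
Each further stage multiplies by cos²(15°) = 0.933.
After N polarizers: T = 0.933^(N−1). Require T < 0.17 ⇒ N−1 > ln(0.17)/ln(0.933) = 25.56, so N−1 ≥ 26 and N = 27.
Check: N=27 gives T = 0.1648 < 0.17; N=26 gives T = 0.1767.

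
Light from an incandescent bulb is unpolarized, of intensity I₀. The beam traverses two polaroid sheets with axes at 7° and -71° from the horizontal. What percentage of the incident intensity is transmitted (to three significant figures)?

Unpolarized light through the first polarizer → I₁ = ½ I₀, now polarized at 7°.
I₂ = I₁ cos²(-71° − 7°) = 0.5 I₀ · cos²(78°) = 0.02161 I₀.
That is 2.161% of the incident intensity.

≈ 2.16%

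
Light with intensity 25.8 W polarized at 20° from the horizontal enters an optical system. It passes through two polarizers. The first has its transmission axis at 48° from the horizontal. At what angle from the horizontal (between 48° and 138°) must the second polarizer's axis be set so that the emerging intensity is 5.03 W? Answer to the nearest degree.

θ ≈ 108°

I₁ = I₀ cos²(48° − 20°) = I₀ cos²(28°) = 0.7796 I₀.
Target fraction: 5.03 / 25.8 W = 0.195 of I₀.
Need I₂/I₀ = 0.195, so cos²(θ − 48°) = 0.195 / 0.7796 = 0.2501.
θ − 48° = arccos(√0.2501) = 60.0°, giving θ ≈ 48 + 60.0 = 108.0°.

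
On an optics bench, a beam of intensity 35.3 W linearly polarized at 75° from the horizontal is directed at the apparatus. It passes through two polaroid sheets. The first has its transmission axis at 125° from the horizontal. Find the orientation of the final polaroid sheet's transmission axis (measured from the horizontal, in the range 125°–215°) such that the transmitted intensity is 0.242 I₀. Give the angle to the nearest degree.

By Malus's law, I₁ = I₀ cos²(125° − 75°) = I₀ cos²(50°) = 0.4132 I₀.
Need I₂/I₀ = 0.242, so cos²(θ − 125°) = 0.242 / 0.4132 = 0.5857.
θ − 125° = arccos(√0.5857) = 40.1°, giving θ ≈ 125 + 40.1 = 165.1°.

θ ≈ 165°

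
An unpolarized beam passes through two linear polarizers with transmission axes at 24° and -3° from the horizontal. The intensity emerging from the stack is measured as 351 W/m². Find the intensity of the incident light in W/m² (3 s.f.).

Unpolarized light through the first polarizer → I₁ = ½ I₀, now polarized at 24°.
I₂ = I₁ cos²(-3° − 24°) = 0.5 I₀ · cos²(27°) = 0.3969 I₀.
So 351 W/m² = 0.3969 I₀, giving I₀ = 351/0.3969 = 884.3 W/m².

I₀ ≈ 884 W/m²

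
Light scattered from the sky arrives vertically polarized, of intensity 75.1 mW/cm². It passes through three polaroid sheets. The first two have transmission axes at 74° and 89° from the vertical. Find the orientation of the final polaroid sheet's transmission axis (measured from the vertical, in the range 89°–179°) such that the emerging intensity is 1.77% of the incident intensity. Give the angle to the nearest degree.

I₁ = I₀ cos²(74° − 0°) = I₀ cos²(74°) = 0.07598 I₀.
I₂ = I₁ cos²(89° − 74°) = 0.07598 I₀ · cos²(15°) = 0.07089 I₀.
Need I₃/I₀ = 0.0177, so cos²(θ − 89°) = 0.0177 / 0.07089 = 0.2497.
θ − 89° = arccos(√0.2497) = 60.0°, giving θ ≈ 89 + 60.0 = 149.0°.

θ ≈ 149°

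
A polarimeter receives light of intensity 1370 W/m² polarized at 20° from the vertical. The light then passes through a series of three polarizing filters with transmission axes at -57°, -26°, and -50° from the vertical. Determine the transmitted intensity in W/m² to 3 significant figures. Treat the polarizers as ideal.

I ≈ 42.5 W/m²

By Malus's law, I₁ = 1370 W/m² · cos²(77°) = 69.33 W/m².
I₂ = I₁ · cos²(31°) = 69.33 · 0.7347 = 50.94 W/m².
I₃ = I₂ · cos²(24°) = 50.94 · 0.8346 = 42.51 W/m².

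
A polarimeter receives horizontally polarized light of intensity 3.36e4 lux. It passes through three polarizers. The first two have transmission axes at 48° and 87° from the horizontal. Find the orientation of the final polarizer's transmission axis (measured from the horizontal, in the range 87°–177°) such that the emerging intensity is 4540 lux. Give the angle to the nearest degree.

θ ≈ 132°

I₁ = I₀ cos²(48° − 0°) = I₀ cos²(48°) = 0.4477 I₀.
I₂ = I₁ cos²(87° − 48°) = 0.4477 I₀ · cos²(39°) = 0.2704 I₀.
Target fraction: 4540 / 3.36e4 lux = 0.1351 of I₀.
Need I₃/I₀ = 0.1351, so cos²(θ − 87°) = 0.1351 / 0.2704 = 0.4997.
θ − 87° = arccos(√0.4997) = 45.0°, giving θ ≈ 87 + 45.0 = 132.0°.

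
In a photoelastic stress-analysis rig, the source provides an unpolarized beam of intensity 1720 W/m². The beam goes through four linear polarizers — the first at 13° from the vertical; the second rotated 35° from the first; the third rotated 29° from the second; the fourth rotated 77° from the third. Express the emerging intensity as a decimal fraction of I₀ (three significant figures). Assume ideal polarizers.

Unpolarized light through the first polarizer → I₁ = 1720 W/m²/2 = 860 W/m², polarized at 13°.
I₂ = I₁ · cos²(35°) = 860 · 0.671 = 577.1 W/m².
I₃ = I₂ · cos²(29°) = 577.1 · 0.765 = 441.4 W/m².
I₄ = I₃ · cos²(77°) = 441.4 · 0.0506 = 22.34 W/m².
Transmitted fraction = 0.01299.

I/I₀ ≈ 0.0130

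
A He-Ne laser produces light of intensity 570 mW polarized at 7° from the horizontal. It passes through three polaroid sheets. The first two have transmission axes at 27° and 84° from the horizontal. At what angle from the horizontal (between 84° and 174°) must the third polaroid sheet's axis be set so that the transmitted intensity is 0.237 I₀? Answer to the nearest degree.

By Malus's law, I₁ = I₀ cos²(27° − 7°) = I₀ cos²(20°) = 0.883 I₀.
I₂ = I₁ cos²(84° − 27°) = 0.883 I₀ · cos²(57°) = 0.2619 I₀.
Need I₃/I₀ = 0.237, so cos²(θ − 84°) = 0.237 / 0.2619 = 0.9048.
θ − 84° = arccos(√0.9048) = 18.0°, giving θ ≈ 84 + 18.0 = 102.0°.

θ ≈ 102°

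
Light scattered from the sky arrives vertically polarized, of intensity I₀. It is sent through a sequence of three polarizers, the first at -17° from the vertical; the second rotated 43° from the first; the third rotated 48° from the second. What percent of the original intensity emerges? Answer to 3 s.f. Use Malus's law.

≈ 21.9%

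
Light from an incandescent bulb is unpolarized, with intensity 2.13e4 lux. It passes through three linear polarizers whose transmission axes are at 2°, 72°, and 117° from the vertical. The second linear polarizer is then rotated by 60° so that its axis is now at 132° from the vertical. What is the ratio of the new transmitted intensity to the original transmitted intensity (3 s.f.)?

Before rotation:
Unpolarized light through the first polarizer → I₁ = ½ I₀, now polarized at 2°.
I₂ = I₁ cos²(72° − 2°) = 0.5 I₀ · cos²(70°) = 0.05849 I₀.
I₃ = I₂ cos²(117° − 72°) = 0.05849 I₀ · cos²(45°) = 0.02924 I₀.
After rotation:
Unpolarized light through the first polarizer → I₁ = ½ I₀, now polarized at 2°.
Angle between axes 1 and 2: 50°. I₂ = 0.5 I₀ · cos²(50°) = 0.2066 I₀.
I₃ = I₂ cos²(117° − 132°) = 0.2066 I₀ · cos²(15°) = 0.1927 I₀.
Ratio = 0.1927 / 0.02924 = 6.591.

I_new/I_old ≈ 6.59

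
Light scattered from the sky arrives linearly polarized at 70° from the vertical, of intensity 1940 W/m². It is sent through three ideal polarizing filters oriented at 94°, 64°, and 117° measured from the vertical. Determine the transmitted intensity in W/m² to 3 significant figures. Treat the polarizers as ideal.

By Malus's law, I₁ = 1940 W/m² · cos²(24°) = 1619 W/m².
I₂ = I₁ · cos²(30°) = 1619 · 0.75 = 1214 W/m².
I₃ = I₂ · cos²(53°) = 1214 · 0.3622 = 439.8 W/m².

I ≈ 440 W/m²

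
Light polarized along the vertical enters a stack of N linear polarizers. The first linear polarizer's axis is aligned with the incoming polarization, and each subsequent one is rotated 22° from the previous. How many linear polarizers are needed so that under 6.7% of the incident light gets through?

First polarizer is aligned with the polarization: full transmission.
Each further stage multiplies by cos²(22°) = 0.8597.
After N polarizers: T = 0.8597^(N−1). Require T < 0.067 ⇒ N−1 > ln(0.067)/ln(0.8597) = 17.88, so N−1 ≥ 18 and N = 19.
Check: N=19 gives T = 0.06576 < 0.067; N=18 gives T = 0.0765.

N = 19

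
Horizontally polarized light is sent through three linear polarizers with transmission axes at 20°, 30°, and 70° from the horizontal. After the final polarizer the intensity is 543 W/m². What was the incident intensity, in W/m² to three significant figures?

I₀ ≈ 1080 W/m²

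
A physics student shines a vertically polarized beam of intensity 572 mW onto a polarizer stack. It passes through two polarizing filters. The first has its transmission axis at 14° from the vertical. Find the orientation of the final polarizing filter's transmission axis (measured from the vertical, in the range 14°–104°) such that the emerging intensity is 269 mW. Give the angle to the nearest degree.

I₁ = I₀ cos²(14° − 0°) = I₀ cos²(14°) = 0.9415 I₀.
Target fraction: 269 / 572 mW = 0.4703 of I₀.
Need I₂/I₀ = 0.4703, so cos²(θ − 14°) = 0.4703 / 0.9415 = 0.4995.
θ − 14° = arccos(√0.4995) = 45.0°, giving θ ≈ 14 + 45.0 = 59.0°.

θ ≈ 59°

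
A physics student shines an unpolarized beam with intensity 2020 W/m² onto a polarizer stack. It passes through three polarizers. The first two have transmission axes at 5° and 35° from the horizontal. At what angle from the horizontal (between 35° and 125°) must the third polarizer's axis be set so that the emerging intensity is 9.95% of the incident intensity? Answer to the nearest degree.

θ ≈ 94°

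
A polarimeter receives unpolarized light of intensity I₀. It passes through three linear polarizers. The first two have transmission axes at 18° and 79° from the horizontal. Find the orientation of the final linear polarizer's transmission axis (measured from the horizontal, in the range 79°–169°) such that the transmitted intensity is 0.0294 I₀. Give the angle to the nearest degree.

Unpolarized light through the first polarizer → I₁ = ½ I₀, now polarized at 18°.
I₂ = I₁ cos²(79° − 18°) = 0.5 I₀ · cos²(61°) = 0.1175 I₀.
Need I₃/I₀ = 0.0294, so cos²(θ − 79°) = 0.0294 / 0.1175 = 0.2502.
θ − 79° = arccos(√0.2502) = 60.0°, giving θ ≈ 79 + 60.0 = 139.0°.

θ ≈ 139°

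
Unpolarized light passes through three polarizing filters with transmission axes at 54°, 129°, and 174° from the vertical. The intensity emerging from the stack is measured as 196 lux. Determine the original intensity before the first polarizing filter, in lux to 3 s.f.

Unpolarized light through the first polarizer → I₁ = ½ I₀, now polarized at 54°.
I₂ = I₁ cos²(129° − 54°) = 0.5 I₀ · cos²(75°) = 0.03349 I₀.
I₃ = I₂ cos²(174° − 129°) = 0.03349 I₀ · cos²(45°) = 0.01675 I₀.
So 196 lux = 0.01675 I₀, giving I₀ = 196/0.01675 = 1.17e+04 lux.

I₀ ≈ 1.17e4 lux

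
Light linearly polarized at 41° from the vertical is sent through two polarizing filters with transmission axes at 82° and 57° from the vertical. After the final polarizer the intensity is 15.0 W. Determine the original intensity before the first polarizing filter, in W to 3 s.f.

I₀ ≈ 32.1 W

I₁ = I₀ cos²(82° − 41°) = I₀ cos²(41°) = 0.5696 I₀.
I₂ = I₁ cos²(57° − 82°) = 0.5696 I₀ · cos²(25°) = 0.4679 I₀.
So 15.0 W = 0.4679 I₀, giving I₀ = 15.0/0.4679 = 32.06 W.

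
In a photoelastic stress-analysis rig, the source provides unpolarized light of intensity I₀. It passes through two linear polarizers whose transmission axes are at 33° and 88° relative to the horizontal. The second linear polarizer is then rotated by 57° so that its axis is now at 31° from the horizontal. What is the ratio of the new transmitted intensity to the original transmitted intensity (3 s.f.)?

I_new/I_old ≈ 3.04

Before rotation:
Unpolarized light through the first polarizer → I₁ = ½ I₀, now polarized at 33°.
I₂ = I₁ cos²(88° − 33°) = 0.5 I₀ · cos²(55°) = 0.1645 I₀.
After rotation:
Unpolarized light through the first polarizer → I₁ = ½ I₀, now polarized at 33°.
I₂ = I₁ cos²(31° − 33°) = 0.5 I₀ · cos²(2°) = 0.4994 I₀.
Ratio = 0.4994 / 0.1645 = 3.036.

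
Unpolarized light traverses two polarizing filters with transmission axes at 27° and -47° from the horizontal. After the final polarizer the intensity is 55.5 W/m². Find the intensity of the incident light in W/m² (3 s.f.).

I₀ ≈ 1460 W/m²

Unpolarized light through the first polarizer → I₁ = ½ I₀, now polarized at 27°.
I₂ = I₁ cos²(-47° − 27°) = 0.5 I₀ · cos²(74°) = 0.03799 I₀.
So 55.5 W/m² = 0.03799 I₀, giving I₀ = 55.5/0.03799 = 1461 W/m².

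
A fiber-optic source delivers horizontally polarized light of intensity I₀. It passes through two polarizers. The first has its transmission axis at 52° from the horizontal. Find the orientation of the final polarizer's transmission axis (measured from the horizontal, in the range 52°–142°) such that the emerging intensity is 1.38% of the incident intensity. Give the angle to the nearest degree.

By Malus's law, I₁ = I₀ cos²(52° − 0°) = I₀ cos²(52°) = 0.379 I₀.
Need I₂/I₀ = 0.0138, so cos²(θ − 52°) = 0.0138 / 0.379 = 0.03641.
θ − 52° = arccos(√0.03641) = 79.0°, giving θ ≈ 52 + 79.0 = 131.0°.

θ ≈ 131°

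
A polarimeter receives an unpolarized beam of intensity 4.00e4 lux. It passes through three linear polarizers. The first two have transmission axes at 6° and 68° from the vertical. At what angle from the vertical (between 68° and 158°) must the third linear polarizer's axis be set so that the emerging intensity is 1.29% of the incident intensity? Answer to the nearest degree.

Unpolarized light through the first polarizer → I₁ = ½ I₀, now polarized at 6°.
I₂ = I₁ cos²(68° − 6°) = 0.5 I₀ · cos²(62°) = 0.1102 I₀.
Need I₃/I₀ = 0.0129, so cos²(θ − 68°) = 0.0129 / 0.1102 = 0.1171.
θ − 68° = arccos(√0.1171) = 70.0°, giving θ ≈ 68 + 70.0 = 138.0°.

θ ≈ 138°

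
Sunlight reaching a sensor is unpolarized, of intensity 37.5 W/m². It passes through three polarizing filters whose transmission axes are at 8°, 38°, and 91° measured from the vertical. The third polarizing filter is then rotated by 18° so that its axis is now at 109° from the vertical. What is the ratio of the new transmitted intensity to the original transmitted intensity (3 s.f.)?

Before rotation:
Unpolarized light through the first polarizer → I₁ = ½ I₀, now polarized at 8°.
I₂ = I₁ cos²(38° − 8°) = 0.5 I₀ · cos²(30°) = 0.375 I₀.
I₃ = I₂ cos²(91° − 38°) = 0.375 I₀ · cos²(53°) = 0.1358 I₀.
After rotation:
Unpolarized light through the first polarizer → I₁ = ½ I₀, now polarized at 8°.
I₂ = I₁ cos²(38° − 8°) = 0.5 I₀ · cos²(30°) = 0.375 I₀.
I₃ = I₂ cos²(109° − 38°) = 0.375 I₀ · cos²(71°) = 0.03975 I₀.
Ratio = 0.03975 / 0.1358 = 0.2927.

I_new/I_old ≈ 0.293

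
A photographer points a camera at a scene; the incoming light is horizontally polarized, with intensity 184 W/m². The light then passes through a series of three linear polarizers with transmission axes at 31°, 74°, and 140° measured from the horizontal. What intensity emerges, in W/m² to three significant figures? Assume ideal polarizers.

I₁ = 184 W/m² · cos²(31°) = 135.2 W/m².
I₂ = I₁ · cos²(43°) = 135.2 · 0.5349 = 72.31 W/m².
I₃ = I₂ · cos²(66°) = 72.31 · 0.1654 = 11.96 W/m².

I ≈ 12.0 W/m²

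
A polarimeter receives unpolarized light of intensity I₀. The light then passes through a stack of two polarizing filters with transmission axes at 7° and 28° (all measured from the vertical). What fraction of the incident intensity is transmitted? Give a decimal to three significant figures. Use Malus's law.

Unpolarized light through the first polarizer → I₁ = ½ I₀, now polarized at 7°.
I₂ = I₁ cos²(28° − 7°) = 0.5 I₀ · cos²(21°) = 0.4358 I₀.
Transmitted fraction = 0.4358.

≈ 0.436 I₀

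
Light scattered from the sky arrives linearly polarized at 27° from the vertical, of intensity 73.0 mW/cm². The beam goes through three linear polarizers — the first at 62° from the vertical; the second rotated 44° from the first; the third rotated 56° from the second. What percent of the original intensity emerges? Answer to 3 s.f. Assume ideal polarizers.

≈ 10.9%

I₁ = 73.0 mW/cm² · cos²(35°) = 48.98 mW/cm².
I₂ = I₁ · cos²(44°) = 48.98 · 0.5174 = 25.35 mW/cm².
I₃ = I₂ · cos²(56°) = 25.35 · 0.3127 = 7.926 mW/cm².
That is 10.86% of the incident intensity.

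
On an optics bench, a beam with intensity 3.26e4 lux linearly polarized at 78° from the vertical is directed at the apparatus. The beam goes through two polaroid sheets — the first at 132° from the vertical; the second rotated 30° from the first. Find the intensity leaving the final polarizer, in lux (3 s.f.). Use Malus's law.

By Malus's law, I₁ = 3.26e4 lux · cos²(54°) = 1.126e+04 lux.
I₂ = I₁ · cos²(30°) = 1.126e+04 · 0.75 = 8447 lux.

I ≈ 8450 lux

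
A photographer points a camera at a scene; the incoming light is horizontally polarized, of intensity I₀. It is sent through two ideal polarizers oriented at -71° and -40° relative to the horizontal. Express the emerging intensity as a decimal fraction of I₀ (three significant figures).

I₁ = I₀ cos²(-71° − 0°) = I₀ cos²(71°) = 0.106 I₀.
I₂ = I₁ cos²(-40° + 71°) = 0.106 I₀ · cos²(31°) = 0.07788 I₀.
Transmitted fraction = 0.07788.

≈ 0.0779 I₀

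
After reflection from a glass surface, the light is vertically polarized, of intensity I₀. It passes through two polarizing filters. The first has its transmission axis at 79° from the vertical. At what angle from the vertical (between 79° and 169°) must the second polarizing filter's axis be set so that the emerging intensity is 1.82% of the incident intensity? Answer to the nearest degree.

θ ≈ 124°

I₁ = I₀ cos²(79° − 0°) = I₀ cos²(79°) = 0.03641 I₀.
Need I₂/I₀ = 0.0182, so cos²(θ − 79°) = 0.0182 / 0.03641 = 0.4999.
θ − 79° = arccos(√0.4999) = 45.0°, giving θ ≈ 79 + 45.0 = 124.0°.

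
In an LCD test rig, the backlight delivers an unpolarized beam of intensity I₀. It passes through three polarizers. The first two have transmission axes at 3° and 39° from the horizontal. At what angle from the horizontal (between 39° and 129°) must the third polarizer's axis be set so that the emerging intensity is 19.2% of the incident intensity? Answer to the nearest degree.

Unpolarized light through the first polarizer → I₁ = ½ I₀, now polarized at 3°.
I₂ = I₁ cos²(39° − 3°) = 0.5 I₀ · cos²(36°) = 0.3273 I₀.
Need I₃/I₀ = 0.192, so cos²(θ − 39°) = 0.192 / 0.3273 = 0.5867.
θ − 39° = arccos(√0.5867) = 40.0°, giving θ ≈ 39 + 40.0 = 79.0°.

θ ≈ 79°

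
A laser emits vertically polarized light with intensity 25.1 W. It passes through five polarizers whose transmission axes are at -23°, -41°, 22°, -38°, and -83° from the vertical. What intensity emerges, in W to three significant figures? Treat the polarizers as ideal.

I ≈ 0.496 W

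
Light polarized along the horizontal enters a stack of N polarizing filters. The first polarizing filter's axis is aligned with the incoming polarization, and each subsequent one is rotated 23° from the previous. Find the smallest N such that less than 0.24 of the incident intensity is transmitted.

First polarizer is aligned with the polarization: full transmission.
Each further stage multiplies by cos²(23°) = 0.8473.
After N polarizers: T = 0.8473^(N−1). Require T < 0.24 ⇒ N−1 > ln(0.24)/ln(0.8473) = 8.61, so N−1 ≥ 9 and N = 10.
Check: N=10 gives T = 0.2251 < 0.24; N=9 gives T = 0.2657.

N = 10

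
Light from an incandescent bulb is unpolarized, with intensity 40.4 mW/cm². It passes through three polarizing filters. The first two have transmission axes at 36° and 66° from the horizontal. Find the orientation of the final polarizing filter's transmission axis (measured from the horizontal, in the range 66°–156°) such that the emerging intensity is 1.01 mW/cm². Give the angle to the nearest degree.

θ ≈ 141°

Unpolarized light through the first polarizer → I₁ = ½ I₀, now polarized at 36°.
I₂ = I₁ cos²(66° − 36°) = 0.5 I₀ · cos²(30°) = 0.375 I₀.
Target fraction: 1.01 / 40.4 mW/cm² = 0.025 of I₀.
Need I₃/I₀ = 0.025, so cos²(θ − 66°) = 0.025 / 0.375 = 0.06667.
θ − 66° = arccos(√0.06667) = 75.0°, giving θ ≈ 66 + 75.0 = 141.0°.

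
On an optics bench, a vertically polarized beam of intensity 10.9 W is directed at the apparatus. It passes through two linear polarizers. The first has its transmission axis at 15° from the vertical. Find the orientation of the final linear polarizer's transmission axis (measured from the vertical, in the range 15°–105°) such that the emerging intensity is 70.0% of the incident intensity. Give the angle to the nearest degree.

θ ≈ 45°

I₁ = I₀ cos²(15° − 0°) = I₀ cos²(15°) = 0.933 I₀.
Need I₂/I₀ = 0.7, so cos²(θ − 15°) = 0.7 / 0.933 = 0.7503.
θ − 15° = arccos(√0.7503) = 30.0°, giving θ ≈ 15 + 30.0 = 45.0°.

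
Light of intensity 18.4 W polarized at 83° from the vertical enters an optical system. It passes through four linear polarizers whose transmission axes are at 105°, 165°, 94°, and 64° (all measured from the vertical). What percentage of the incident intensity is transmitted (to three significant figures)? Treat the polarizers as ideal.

≈ 1.71%

I₁ = 18.4 W · cos²(22°) = 15.82 W.
I₂ = I₁ · cos²(60°) = 15.82 · 0.25 = 3.954 W.
I₃ = I₂ · cos²(71°) = 3.954 · 0.106 = 0.4192 W.
I₄ = I₃ · cos²(30°) = 0.4192 · 0.75 = 0.3144 W.
That is 1.709% of the incident intensity.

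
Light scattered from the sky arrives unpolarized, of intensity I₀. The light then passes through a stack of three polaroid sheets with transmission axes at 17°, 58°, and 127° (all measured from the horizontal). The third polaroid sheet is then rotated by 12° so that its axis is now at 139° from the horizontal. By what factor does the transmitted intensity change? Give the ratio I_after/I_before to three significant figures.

I_new/I_old ≈ 0.191

Before rotation:
Unpolarized light through the first polarizer → I₁ = ½ I₀, now polarized at 17°.
I₂ = I₁ cos²(58° − 17°) = 0.5 I₀ · cos²(41°) = 0.2848 I₀.
I₃ = I₂ cos²(127° − 58°) = 0.2848 I₀ · cos²(69°) = 0.03658 I₀.
After rotation:
Unpolarized light through the first polarizer → I₁ = ½ I₀, now polarized at 17°.
I₂ = I₁ cos²(58° − 17°) = 0.5 I₀ · cos²(41°) = 0.2848 I₀.
I₃ = I₂ cos²(139° − 58°) = 0.2848 I₀ · cos²(81°) = 0.006969 I₀.
Ratio = 0.006969 / 0.03658 = 0.1905.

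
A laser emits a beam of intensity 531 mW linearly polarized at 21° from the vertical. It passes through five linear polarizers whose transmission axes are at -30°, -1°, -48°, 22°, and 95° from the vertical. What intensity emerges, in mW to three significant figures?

I₁ = 531 mW · cos²(51°) = 210.3 mW.
I₂ = I₁ · cos²(29°) = 210.3 · 0.765 = 160.9 mW.
I₃ = I₂ · cos²(47°) = 160.9 · 0.4651 = 74.82 mW.
I₄ = I₃ · cos²(70°) = 74.82 · 0.117 = 8.753 mW.
I₅ = I₄ · cos²(73°) = 8.753 · 0.08548 = 0.7482 mW.

I ≈ 0.748 mW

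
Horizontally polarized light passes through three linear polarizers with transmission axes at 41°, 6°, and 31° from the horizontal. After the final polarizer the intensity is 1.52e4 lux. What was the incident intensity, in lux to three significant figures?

I₀ ≈ 4.84e4 lux

I₁ = I₀ cos²(41° − 0°) = I₀ cos²(41°) = 0.5696 I₀.
I₂ = I₁ cos²(6° − 41°) = 0.5696 I₀ · cos²(35°) = 0.3822 I₀.
I₃ = I₂ cos²(31° − 6°) = 0.3822 I₀ · cos²(25°) = 0.3139 I₀.
So 1.52e4 lux = 0.3139 I₀, giving I₀ = 1.52e4/0.3139 = 4.842e+04 lux.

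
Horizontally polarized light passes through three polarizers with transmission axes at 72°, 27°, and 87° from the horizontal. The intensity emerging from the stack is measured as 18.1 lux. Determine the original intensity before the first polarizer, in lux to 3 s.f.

I₁ = I₀ cos²(72° − 0°) = I₀ cos²(72°) = 0.09549 I₀.
I₂ = I₁ cos²(27° − 72°) = 0.09549 I₀ · cos²(45°) = 0.04775 I₀.
I₃ = I₂ cos²(87° − 27°) = 0.04775 I₀ · cos²(60°) = 0.01194 I₀.
So 18.1 lux = 0.01194 I₀, giving I₀ = 18.1/0.01194 = 1516 lux.

I₀ ≈ 1520 lux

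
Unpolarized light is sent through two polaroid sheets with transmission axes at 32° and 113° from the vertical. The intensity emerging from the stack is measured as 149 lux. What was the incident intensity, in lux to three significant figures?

I₀ ≈ 1.22e4 lux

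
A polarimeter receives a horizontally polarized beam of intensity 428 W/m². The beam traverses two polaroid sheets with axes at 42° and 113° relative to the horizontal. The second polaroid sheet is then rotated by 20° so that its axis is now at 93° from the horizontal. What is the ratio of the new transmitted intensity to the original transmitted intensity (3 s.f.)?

Before rotation:
By Malus's law, I₁ = I₀ cos²(42° − 0°) = I₀ cos²(42°) = 0.5523 I₀.
I₂ = I₁ cos²(113° − 42°) = 0.5523 I₀ · cos²(71°) = 0.05854 I₀.
After rotation:
I₁ = I₀ cos²(42° − 0°) = I₀ cos²(42°) = 0.5523 I₀.
I₂ = I₁ cos²(93° − 42°) = 0.5523 I₀ · cos²(51°) = 0.2187 I₀.
Ratio = 0.2187 / 0.05854 = 3.736.

I_new/I_old ≈ 3.74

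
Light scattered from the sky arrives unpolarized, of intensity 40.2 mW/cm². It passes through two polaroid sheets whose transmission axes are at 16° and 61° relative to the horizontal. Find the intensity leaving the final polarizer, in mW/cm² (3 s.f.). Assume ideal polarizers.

Unpolarized light through the first polarizer → I₁ = 40.2 mW/cm²/2 = 20.1 mW/cm², polarized at 16°.
I₂ = I₁ · cos²(45°) = 20.1 · 0.5 = 10.05 mW/cm².

I ≈ 10.1 mW/cm²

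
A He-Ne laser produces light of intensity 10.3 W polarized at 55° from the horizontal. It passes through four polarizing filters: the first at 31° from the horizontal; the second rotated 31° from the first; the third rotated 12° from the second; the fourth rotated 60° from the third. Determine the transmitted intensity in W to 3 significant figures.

I ≈ 1.51 W

I₁ = 10.3 W · cos²(24°) = 8.596 W.
I₂ = I₁ · cos²(31°) = 8.596 · 0.7347 = 6.316 W.
I₃ = I₂ · cos²(12°) = 6.316 · 0.9568 = 6.043 W.
I₄ = I₃ · cos²(60°) = 6.043 · 0.25 = 1.511 W.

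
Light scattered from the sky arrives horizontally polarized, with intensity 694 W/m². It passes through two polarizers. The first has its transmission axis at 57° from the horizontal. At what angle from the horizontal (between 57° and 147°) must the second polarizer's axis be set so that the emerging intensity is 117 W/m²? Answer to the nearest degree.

θ ≈ 98°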